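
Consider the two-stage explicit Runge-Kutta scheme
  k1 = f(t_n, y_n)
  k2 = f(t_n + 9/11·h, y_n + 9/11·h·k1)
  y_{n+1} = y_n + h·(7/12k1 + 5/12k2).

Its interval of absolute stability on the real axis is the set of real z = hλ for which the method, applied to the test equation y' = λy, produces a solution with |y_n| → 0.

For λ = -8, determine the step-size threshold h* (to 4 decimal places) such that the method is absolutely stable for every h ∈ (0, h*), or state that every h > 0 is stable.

On y'=λy, z=hλ:
  k1=λy_n ⇒ h·k1=z·y_n;  k2=λ(1+9/11z)y_n ⇒ h·k2=z(1+9/11z)y_n
  y_{n+1}/y_n = 1 + 7/12z + 5/12z(1+9/11z) = 1 + z + 15/44z²
  so R(z) = 1 + z + 15/44z².

Find x<0 with |R(x)|<1.
x=-1.71: |R|=0.2869
R=1: x+15/44x²=0 ⇒ x=−44/15=-2.9333; min R=1−1/(4·15/44)=0.2667>−1
Confirm numerically:
  x=-2.230: |R|=0.46531 <1
  x=-1.921: |R|=0.33704 <1
  x=-1.510: |R|=0.26731 <1
  x=-1.503: |R|=0.26712 <1
  x=-3.507: |R|=1.68586 >1
  x=-3.251: |R|=1.35207 >1
  x=-2.980: |R|=1.04741 >1
So |R|<1 on (-2.9333, 0).

(-2.9333,0); λ=-8 ⇒ h* = (44/15)/8 = 0.3667.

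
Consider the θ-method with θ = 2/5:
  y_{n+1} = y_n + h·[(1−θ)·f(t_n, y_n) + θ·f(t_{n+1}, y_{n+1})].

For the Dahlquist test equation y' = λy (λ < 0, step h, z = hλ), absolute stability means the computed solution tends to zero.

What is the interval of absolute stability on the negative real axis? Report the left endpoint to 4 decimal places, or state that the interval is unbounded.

Set f=λy, z=hλ:
  y_{n+1} = y_n + z·[3/5·y_n + 2/5·y_{n+1}] ⇒ (1 − 2/5z)y_{n+1} = (1 + 3/5z)y_n
  Hence R(z) = (1 + 3/5z)/(1 − 2/5z).

Solve |R(x)|<1 on ℝ⁻.
x=-0.83: |R|=0.3769
R=−1: 1+3/5x = −1+2/5x ⇒ -1/5x=2 ⇒ x=2/(-1/5)=-10.0000
Confirm numerically:
  x=-8.344: |R|=0.92364 <1
  x=-6.747: |R|=0.82411 <1
  x=-4.195: |R|=0.56647 <1
  x=-10.190: |R|=1.00749 >1
  x=-10.167: |R|=1.00659 >1
  x=-10.106: |R|=1.00420 >1
Stable set (-10.0000, 0).

(-10.0000, 0).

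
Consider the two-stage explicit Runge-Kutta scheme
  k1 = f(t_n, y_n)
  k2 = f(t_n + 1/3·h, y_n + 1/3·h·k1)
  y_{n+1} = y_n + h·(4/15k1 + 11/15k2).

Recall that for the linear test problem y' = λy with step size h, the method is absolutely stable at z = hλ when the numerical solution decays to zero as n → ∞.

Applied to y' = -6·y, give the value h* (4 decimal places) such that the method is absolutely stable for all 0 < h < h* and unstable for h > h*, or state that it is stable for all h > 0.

Test eqn y'=λy, z=hλ:
  k1=λy_n ⇒ h·k1=z·y_n;  k2=λ(1+1/3z)y_n ⇒ h·k2=z(1+1/3z)y_n
  y_{n+1}/y_n = 1 + 4/15z + 11/15z(1+1/3z) = 1 + z + 11/45z²
  so R(z) = 1 + z + 11/45z².

Boundary: |R(x)|=1, x<0.
x=-0.64: |R|=0.4601
R=1: x+11/45x²=0 ⇒ x=−45/11=-4.0909; min R=1−1/(4·11/45)=-0.0227>−1
Confirm numerically:
  x=-3.425: |R|=0.44249 <1
  x=-3.381: |R|=0.41328 <1
  x=-1.920: |R|=0.01888 <1
  x=-1.779: |R|=0.00537 <1
  x=-4.614: |R|=1.58998 >1
  x=-4.307: |R|=1.22751 >1
  x=-4.142: |R|=1.05173 >1
So |R|<1 on (-4.0909, 0).

(-4.0909,0); λ=-6 ⇒ h* = (45/11)/6 = 0.6818.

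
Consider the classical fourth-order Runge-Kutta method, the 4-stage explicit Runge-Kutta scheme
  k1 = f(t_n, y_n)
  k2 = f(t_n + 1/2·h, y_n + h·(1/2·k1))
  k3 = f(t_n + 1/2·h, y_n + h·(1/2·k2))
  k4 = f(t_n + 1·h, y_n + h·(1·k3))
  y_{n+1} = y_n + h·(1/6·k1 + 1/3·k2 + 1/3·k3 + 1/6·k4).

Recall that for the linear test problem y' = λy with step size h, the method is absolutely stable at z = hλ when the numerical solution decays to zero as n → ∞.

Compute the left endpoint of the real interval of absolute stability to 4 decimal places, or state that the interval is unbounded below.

Set f=λy, z=hλ:
  order 4, 4-stage ⇒ R(z)=1+z+z^2/2+z^3/6+z^4/24
  (e.g. R(-1.64)=0.27106, |R|=0.27106)

Find x<0 with |R(x)|<1.
x=-1.64: |R|=0.2711
|R(-3.06)|=1.4996 |R(-2.16)|=0.4002 |R(-0.57)|=0.5660
Bisect:
  x_lo=-3.6469 |R|=3.2895  x_hi=-0.2135 |R|=0.8078
  mid=-1.93022 |R|=0.31245 →hi
  mid=-2.78857 |R|=1.00495 →lo
  mid=-2.35939 |R|=0.52614 →hi
  mid=-2.57398 |R|=0.72543 →hi
  mid=-2.68128 |R|=0.85417 →hi
  mid=-2.73492 |R|=0.92668 →hi
  mid=-2.76175 |R|=0.96508 →hi
  ...
  [-2.78543,-2.78522] ⇒ x*=-2.7853
So |R|<1 on (-2.7853, 0).

left endpoint -2.7853.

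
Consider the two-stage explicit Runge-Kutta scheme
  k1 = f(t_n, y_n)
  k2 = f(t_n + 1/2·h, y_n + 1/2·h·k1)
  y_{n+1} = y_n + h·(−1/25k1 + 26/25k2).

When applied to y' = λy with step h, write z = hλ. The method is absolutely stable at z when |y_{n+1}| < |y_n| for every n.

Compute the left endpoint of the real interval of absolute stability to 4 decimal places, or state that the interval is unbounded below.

Set f=λy, z=hλ:
  k1=λy_n ⇒ h·k1=z·y_n;  k2=λ(1+1/2z)y_n ⇒ h·k2=z(1+1/2z)y_n
  y_{n+1}/y_n = 1 − 1/25z + 26/25z(1+1/2z) = 1 + z + 13/25z²
  ⇒ R(z) = 1 + z + 13/25z².

Need |R(x)|<1, x<0.
x=-1.65: |R|=0.7657
R=1: x+13/25x²=0 ⇒ x=−25/13=-1.9231; min R=1−1/(4·13/25)=0.5192>−1
Confirm numerically:
  x=-1.834: |R|=0.91505 <1
  x=-1.625: |R|=0.74812 <1
  x=-1.217: |R|=0.55317 <1
  x=-1.059: |R|=0.52417 <1
  x=-2.404: |R|=1.60119 >1
  x=-2.294: |R|=1.44247 >1
  x=-2.265: |R|=1.40272 >1
Interval (-1.9231, 0).

left endpoint -1.9231.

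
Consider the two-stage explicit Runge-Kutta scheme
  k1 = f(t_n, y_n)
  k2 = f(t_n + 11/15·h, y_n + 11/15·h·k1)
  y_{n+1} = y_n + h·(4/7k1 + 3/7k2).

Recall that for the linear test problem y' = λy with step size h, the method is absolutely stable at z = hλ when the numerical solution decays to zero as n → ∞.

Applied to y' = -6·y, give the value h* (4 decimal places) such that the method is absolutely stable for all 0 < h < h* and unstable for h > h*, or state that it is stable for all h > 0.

Set f=λy, z=hλ:
  k1=λy_n ⇒ h·k1=z·y_n;  k2=λ(1+11/15z)y_n ⇒ h·k2=z(1+11/15z)y_n
  y_{n+1}/y_n = 1 + 4/7z + 3/7z(1+11/15z) = 1 + z + 11/35z²
  Hence R(z) = 1 + z + 11/35z².

Find x<0 with |R(x)|<1.
x=-0.58: |R|=0.5257
R=1: x+11/35x²=0 ⇒ x=−35/11=-3.1818; min R=1−1/(4·11/35)=0.2045>−1
Confirm numerically:
  x=-3.082: |R|=0.90331 <1
  x=-2.902: |R|=0.74479 <1
  x=-2.031: |R|=0.26542 <1
  x=-1.994: |R|=0.25561 <1
  x=-3.517: |R|=1.37049 >1
  x=-3.286: |R|=1.10759 >1
  x=-3.221: |R|=1.03966 >1
Interval (-3.1818, 0).

(-3.1818,0); λ=-6 ⇒ h* = (35/11)/6 = 0.5303.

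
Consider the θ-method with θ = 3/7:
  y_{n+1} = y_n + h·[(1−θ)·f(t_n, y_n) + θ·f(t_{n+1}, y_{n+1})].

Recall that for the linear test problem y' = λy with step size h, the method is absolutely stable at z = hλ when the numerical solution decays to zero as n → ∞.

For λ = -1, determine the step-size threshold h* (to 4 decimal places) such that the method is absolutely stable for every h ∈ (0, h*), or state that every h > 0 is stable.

With y'=λy (z=hλ):
  y_{n+1} = y_n + z·[4/7·y_n + 3/7·y_{n+1}] ⇒ (1 − 3/7z)y_{n+1} = (1 + 4/7z)y_n
  Hence R(z) = (1 + 4/7z)/(1 − 3/7z).

Solve |R(x)|<1 on ℝ⁻.
x=-0.81: |R|=0.3987
R=−1: 1+4/7x = −1+3/7x ⇒ -1/7x=2 ⇒ x=2/(-1/7)=-14.0000
Confirm numerically:
  x=-13.337: |R|=0.98590 <1
  x=-12.494: |R|=0.96614 <1
  x=-10.388: |R|=0.90536 <1
  x=-8.488: |R|=0.83021 <1
  x=-14.371: |R|=1.00740 >1
  x=-14.135: |R|=1.00273 >1
So |R|<1 on (-14.0000, 0).

(-14.0000,0); λ=-1 ⇒ h* = (14)/1 = 14.0000.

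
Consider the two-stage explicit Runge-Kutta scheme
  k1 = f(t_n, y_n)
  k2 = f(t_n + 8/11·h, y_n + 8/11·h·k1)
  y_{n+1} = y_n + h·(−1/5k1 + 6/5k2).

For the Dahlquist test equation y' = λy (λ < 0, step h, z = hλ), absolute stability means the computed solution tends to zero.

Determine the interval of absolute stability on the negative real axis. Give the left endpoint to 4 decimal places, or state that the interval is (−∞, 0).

(-1.1458, 0).

On y'=λy, z=hλ:
  k1=λy_n ⇒ h·k1=z·y_n;  k2=λ(1+8/11z)y_n ⇒ h·k2=z(1+8/11z)y_n
  y_{n+1}/y_n = 1 − 1/5z + 6/5z(1+8/11z) = 1 + z + 48/55z²
  so R(z) = 1 + z + 48/55z².

Need |R(x)|<1, x<0.
x=-0.69: |R|=0.7255
R=1: x+48/55x²=0 ⇒ x=−55/48=-1.1458; min R=1−1/(4·48/55)=0.7135>−1
Confirm numerically:
  x=-1.014: |R|=0.88333 <1
  x=-0.832: |R|=0.77212 <1
  x=-0.801: |R|=0.75894 <1
  x=-0.675: |R|=0.72264 <1
  x=-1.493: |R|=1.45235 >1
  x=-1.425: |R|=1.34718 >1
So |R|<1 on (-1.1458, 0).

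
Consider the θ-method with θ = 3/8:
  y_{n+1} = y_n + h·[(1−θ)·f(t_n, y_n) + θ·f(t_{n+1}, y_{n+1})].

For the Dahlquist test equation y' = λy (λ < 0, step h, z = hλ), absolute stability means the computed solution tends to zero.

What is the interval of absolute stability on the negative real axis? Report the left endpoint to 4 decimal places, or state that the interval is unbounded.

z∈(-8.0000,0).

Set f=λy, z=hλ:
  y_{n+1} = y_n + z·[5/8·y_n + 3/8·y_{n+1}] ⇒ (1 − 3/8z)y_{n+1} = (1 + 5/8z)y_n
  R(z) = (1 + 5/8z)/(1 − 3/8z).

Solve |R(x)|<1 on ℝ⁻.
x=-0.77: |R|=0.4025
R=−1: 1+5/8x = −1+3/8x ⇒ -1/4x=2 ⇒ x=2/(-1/4)=-8.0000
Confirm numerically:
  x=-7.306: |R|=0.95361 <1
  x=-6.273: |R|=0.87121 <1
  x=-5.320: |R|=0.77629 <1
  x=-5.279: |R|=0.77170 <1
  x=-8.454: |R|=1.02722 >1
  x=-8.092: |R|=1.00570 >1
  x=-8.082: |R|=1.00509 >1
So |R|<1 on (-8.0000, 0).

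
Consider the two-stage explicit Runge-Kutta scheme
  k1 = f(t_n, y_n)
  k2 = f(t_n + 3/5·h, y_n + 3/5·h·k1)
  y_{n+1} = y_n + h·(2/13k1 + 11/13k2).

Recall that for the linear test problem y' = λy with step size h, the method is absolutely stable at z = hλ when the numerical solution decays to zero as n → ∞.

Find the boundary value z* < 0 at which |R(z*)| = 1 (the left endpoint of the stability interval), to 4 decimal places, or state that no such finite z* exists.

z* = -1.9697.

On y'=λy, z=hλ:
  k1=λy_n ⇒ h·k1=z·y_n;  k2=λ(1+3/5z)y_n ⇒ h·k2=z(1+3/5z)y_n
  y_{n+1}/y_n = 1 + 2/13z + 11/13z(1+3/5z) = 1 + z + 33/65z²
  so R(z) = 1 + z + 33/65z².

Solve |R(x)|<1 on ℝ⁻.
x=-0.88: |R|=0.5132
R=1: x+33/65x²=0 ⇒ x=−65/33=-1.9697; min R=1−1/(4·33/65)=0.5076>−1
Confirm numerically:
  x=-1.730: |R|=0.78947 <1
  x=-1.241: |R|=0.54089 <1
  x=-0.978: |R|=0.50760 <1
  x=-0.971: |R|=0.50767 <1
  x=-2.360: |R|=1.46764 >1
  x=-2.353: |R|=1.45789 >1
  x=-2.343: |R|=1.44405 >1
Interval (-1.9697, 0).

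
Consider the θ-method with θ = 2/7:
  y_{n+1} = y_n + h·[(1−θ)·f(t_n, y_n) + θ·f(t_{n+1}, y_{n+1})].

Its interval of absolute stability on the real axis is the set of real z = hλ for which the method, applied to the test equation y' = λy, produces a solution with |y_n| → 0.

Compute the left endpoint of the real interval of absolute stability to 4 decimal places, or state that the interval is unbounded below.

Set f=λy, z=hλ:
  y_{n+1} = y_n + z·[5/7·y_n + 2/7·y_{n+1}] ⇒ (1 − 2/7z)y_{n+1} = (1 + 5/7z)y_n
  Hence R(z) = (1 + 5/7z)/(1 − 2/7z).

Find x<0 with |R(x)|<1.
x=-1.22: |R|=0.0953
R=−1: 1+5/7x = −1+2/7x ⇒ -3/7x=2 ⇒ x=2/(-3/7)=-4.6667
Confirm numerically:
  x=-3.712: |R|=0.80144 <1
  x=-3.493: |R|=0.74825 <1
  x=-2.285: |R|=0.38245 <1
  x=-2.221: |R|=0.35877 <1
  x=-5.012: |R|=1.06086 >1
  x=-4.732: |R|=1.01190 >1
Stable set (-4.6667, 0).

left endpoint -4.6667.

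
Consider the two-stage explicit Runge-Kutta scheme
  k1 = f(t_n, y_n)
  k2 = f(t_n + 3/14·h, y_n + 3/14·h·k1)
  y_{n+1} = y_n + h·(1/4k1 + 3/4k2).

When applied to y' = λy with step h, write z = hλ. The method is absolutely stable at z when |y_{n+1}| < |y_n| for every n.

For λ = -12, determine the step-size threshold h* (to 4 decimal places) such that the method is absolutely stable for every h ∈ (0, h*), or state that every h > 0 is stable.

(-6.2222,0); λ=-12 ⇒ h* = (56/9)/12 = 0.5185.

Test eqn y'=λy, z=hλ:
  k1=λy_n ⇒ h·k1=z·y_n;  k2=λ(1+3/14z)y_n ⇒ h·k2=z(1+3/14z)y_n
  y_{n+1}/y_n = 1 + 1/4z + 3/4z(1+3/14z) = 1 + z + 9/56z²
  Hence R(z) = 1 + z + 9/56z².

Need |R(x)|<1, x<0.
x=-1.3: |R|=0.0284
R=1: x+9/56x²=0 ⇒ x=−56/9=-6.2222; min R=1−1/(4·9/56)=-0.5556>−1
Confirm numerically:
  x=-5.355: |R|=0.25365 <1
  x=-4.824: |R|=0.08402 <1
  x=-4.562: |R|=0.21724 <1
  x=-4.405: |R|=0.28650 <1
  x=-6.483: |R|=1.27171 >1
  x=-6.256: |R|=1.03396 >1
Interval (-6.2222, 0).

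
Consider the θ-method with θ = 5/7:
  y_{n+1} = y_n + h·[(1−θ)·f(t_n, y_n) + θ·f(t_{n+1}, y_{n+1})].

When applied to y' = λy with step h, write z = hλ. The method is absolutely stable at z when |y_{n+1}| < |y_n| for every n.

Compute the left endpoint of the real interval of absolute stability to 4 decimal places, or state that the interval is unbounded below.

(−∞, 0) — no finite endpoint.

On y'=λy, z=hλ:
  y_{n+1} = y_n + z·[2/7·y_n + 5/7·y_{n+1}] ⇒ (1 − 5/7z)y_{n+1} = (1 + 2/7z)y_n
  Hence R(z) = (1 + 2/7z)/(1 − 5/7z).

Solve |R(x)|<1 on ℝ⁻.
x=-0.32: |R|=0.7395
x=-2: |R|=0.1765
x=-10: |R|=0.2281
x=-100: |R|=0.3807
θ=5/7≥1/2 ⇒ |1+2/7x|<|1−5/7x| ∀x<0 ⇒ interval (−∞,0).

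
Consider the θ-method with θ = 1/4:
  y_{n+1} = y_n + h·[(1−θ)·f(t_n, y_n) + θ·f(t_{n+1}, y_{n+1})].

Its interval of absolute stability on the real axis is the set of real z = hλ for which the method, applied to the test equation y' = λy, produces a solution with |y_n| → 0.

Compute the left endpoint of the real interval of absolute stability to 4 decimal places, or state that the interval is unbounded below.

With y'=λy (z=hλ):
  y_{n+1} = y_n + z·[3/4·y_n + 1/4·y_{n+1}] ⇒ (1 − 1/4z)y_{n+1} = (1 + 3/4z)y_n
  Hence R(z) = (1 + 3/4z)/(1 − 1/4z).

Boundary: |R(x)|=1, x<0.
x=-1.53: |R|=0.1067
R=−1: 1+3/4x = −1+1/4x ⇒ -1/2x=2 ⇒ x=2/(-1/2)=-4.0000
Confirm numerically:
  x=-3.807: |R|=0.95056 <1
  x=-2.860: |R|=0.66764 <1
  x=-1.850: |R|=0.26496 <1
  x=-4.559: |R|=1.13062 >1
  x=-4.428: |R|=1.10157 >1
  x=-4.251: |R|=1.06084 >1
Stable set (-4.0000, 0).

z* = -4.0000.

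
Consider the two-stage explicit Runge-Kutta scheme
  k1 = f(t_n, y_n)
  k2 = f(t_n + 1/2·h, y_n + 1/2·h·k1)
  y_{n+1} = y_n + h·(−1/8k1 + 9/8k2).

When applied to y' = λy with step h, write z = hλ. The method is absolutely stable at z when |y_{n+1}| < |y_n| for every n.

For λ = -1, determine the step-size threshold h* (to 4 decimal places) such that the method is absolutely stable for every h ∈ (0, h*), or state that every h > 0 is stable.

(-1.7778,0); λ=-1 ⇒ h* = (16/9)/1 = 1.7778.

With y'=λy (z=hλ):
  k1=λy_n ⇒ h·k1=z·y_n;  k2=λ(1+1/2z)y_n ⇒ h·k2=z(1+1/2z)y_n
  y_{n+1}/y_n = 1 − 1/8z + 9/8z(1+1/2z) = 1 + z + 9/16z²
  Hence R(z) = 1 + z + 9/16z².

Find x<0 with |R(x)|<1.
x=-1.68: |R|=0.9076
R=1: x+9/16x²=0 ⇒ x=−16/9=-1.7778; min R=1−1/(4·9/16)=0.5556>−1
Confirm numerically:
  x=-1.551: |R|=0.80215 <1
  x=-1.261: |R|=0.63344 <1
  x=-0.971: |R|=0.55935 <1
  x=-0.735: |R|=0.56888 <1
  x=-2.306: |R|=1.68517 >1
  x=-2.273: |R|=1.63317 >1
  x=-2.095: |R|=1.37383 >1
Interval (-1.7778, 0).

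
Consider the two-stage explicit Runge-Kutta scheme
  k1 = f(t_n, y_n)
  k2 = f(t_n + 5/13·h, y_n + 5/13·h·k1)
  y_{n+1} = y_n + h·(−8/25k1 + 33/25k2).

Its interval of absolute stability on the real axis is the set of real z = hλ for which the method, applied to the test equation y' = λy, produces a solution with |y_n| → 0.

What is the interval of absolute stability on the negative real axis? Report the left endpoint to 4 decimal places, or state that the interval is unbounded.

Set f=λy, z=hλ:
  k1=λy_n ⇒ h·k1=z·y_n;  k2=λ(1+5/13z)y_n ⇒ h·k2=z(1+5/13z)y_n
  y_{n+1}/y_n = 1 − 8/25z + 33/25z(1+5/13z) = 1 + z + 33/65z²
  R(z) = 1 + z + 33/65z².

Find x<0 with |R(x)|<1.
x=-1.69: |R|=0.7600
R=1: x+33/65x²=0 ⇒ x=−65/33=-1.9697; min R=1−1/(4·33/65)=0.5076>−1
Confirm numerically:
  x=-1.822: |R|=0.86338 <1
  x=-1.469: |R|=0.62658 <1
  x=-1.368: |R|=0.58211 <1
  x=-1.089: |R|=0.51308 <1
  x=-2.417: |R|=1.54888 >1
  x=-2.275: |R|=1.35262 >1
So |R|<1 on (-1.9697, 0).

z∈(-1.9697,0).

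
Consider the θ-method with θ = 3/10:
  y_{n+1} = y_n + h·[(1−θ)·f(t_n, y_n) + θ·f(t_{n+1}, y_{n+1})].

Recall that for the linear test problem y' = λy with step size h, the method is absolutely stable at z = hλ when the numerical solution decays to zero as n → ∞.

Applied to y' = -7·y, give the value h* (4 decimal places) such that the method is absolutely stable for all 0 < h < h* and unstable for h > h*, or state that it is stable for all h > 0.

(-5.0000,0); λ=-7 ⇒ h* = (5)/7 = 0.7143.

Set f=λy, z=hλ:
  y_{n+1} = y_n + z·[7/10·y_n + 3/10·y_{n+1}] ⇒ (1 − 3/10z)y_{n+1} = (1 + 7/10z)y_n
  R(z) = (1 + 7/10z)/(1 − 3/10z).

Find x<0 with |R(x)|<1.
x=-0.57: |R|=0.5132
R=−1: 1+7/10x = −1+3/10x ⇒ -2/5x=2 ⇒ x=2/(-2/5)=-5.0000
Confirm numerically:
  x=-4.921: |R|=0.98724 <1
  x=-4.216: |R|=0.86153 <1
  x=-4.177: |R|=0.85389 <1
  x=-3.076: |R|=0.59975 <1
  x=-5.526: |R|=1.07916 >1
  x=-5.104: |R|=1.01643 >1
Interval (-5.0000, 0).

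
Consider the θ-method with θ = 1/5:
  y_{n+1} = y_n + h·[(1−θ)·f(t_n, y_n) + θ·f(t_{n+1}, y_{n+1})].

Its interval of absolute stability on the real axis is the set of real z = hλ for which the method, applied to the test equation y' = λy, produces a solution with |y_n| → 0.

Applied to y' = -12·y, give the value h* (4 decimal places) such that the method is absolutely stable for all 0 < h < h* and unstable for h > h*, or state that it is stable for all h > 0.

(-3.3333,0); λ=-12 ⇒ h* = (10/3)/12 = 0.2778.

Set f=λy, z=hλ:
  y_{n+1} = y_n + z·[4/5·y_n + 1/5·y_{n+1}] ⇒ (1 − 1/5z)y_{n+1} = (1 + 4/5z)y_n
  ⇒ R(z) = (1 + 4/5z)/(1 − 1/5z).

Boundary: |R(x)|=1, x<0.
x=-1.33: |R|=0.0506
R=−1: 1+4/5x = −1+1/5x ⇒ -3/5x=2 ⇒ x=2/(-3/5)=-3.3333
Confirm numerically:
  x=-2.884: |R|=0.82902 <1
  x=-2.078: |R|=0.46793 <1
  x=-1.382: |R|=0.08273 <1
  x=-3.650: |R|=1.10983 >1
  x=-3.548: |R|=1.07534 >1
Interval (-3.3333, 0).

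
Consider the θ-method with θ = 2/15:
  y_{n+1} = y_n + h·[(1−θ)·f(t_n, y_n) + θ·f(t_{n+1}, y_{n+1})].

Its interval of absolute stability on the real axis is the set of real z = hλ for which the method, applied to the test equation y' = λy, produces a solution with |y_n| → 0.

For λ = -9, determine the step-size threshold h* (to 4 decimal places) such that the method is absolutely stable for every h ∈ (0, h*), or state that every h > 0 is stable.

(-2.7273,0); λ=-9 ⇒ h* = (30/11)/9 = 0.3030.

On y'=λy, z=hλ:
  y_{n+1} = y_n + z·[13/15·y_n + 2/15·y_{n+1}] ⇒ (1 − 2/15z)y_{n+1} = (1 + 13/15z)y_n
  R(z) = (1 + 13/15z)/(1 − 2/15z).

Boundary: |R(x)|=1, x<0.
x=-0.8: |R|=0.2771
R=−1: 1+13/15x = −1+2/15x ⇒ -11/15x=2 ⇒ x=2/(-11/15)=-2.7273
Confirm numerically:
  x=-2.655: |R|=0.96086 <1
  x=-2.508: |R|=0.87950 <1
  x=-1.482: |R|=0.23747 <1
  x=-1.139: |R|=0.01117 <1
  x=-3.224: |R|=1.25476 >1
  x=-2.805: |R|=1.04148 >1
So |R|<1 on (-2.7273, 0).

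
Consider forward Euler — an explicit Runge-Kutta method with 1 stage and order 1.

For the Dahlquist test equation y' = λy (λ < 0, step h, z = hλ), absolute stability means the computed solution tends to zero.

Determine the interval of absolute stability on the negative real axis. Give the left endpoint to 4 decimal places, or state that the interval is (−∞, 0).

Test eqn y'=λy, z=hλ:
  order 1, 1-stage ⇒ R(z)=1+z
  (e.g. R(-0.91)=0.09000, |R|=0.09000)

Boundary: |R(x)|=1, x<0.
x=-0.91: |R|=0.0900
|R(-2.13)|=1.1300 |R(-1.53)|=0.5300 |R(-1.14)|=0.1400
Bisect:
  x_lo=-2.6621 |R|=1.6621  x_hi=-0.1447 |R|=0.8553
  mid=-1.40342 |R|=0.40342 →hi
  mid=-2.03279 |R|=1.03279 →lo
  mid=-1.71810 |R|=0.71810 →hi
  mid=-1.87544 |R|=0.87544 →hi
  mid=-1.95412 |R|=0.95412 →hi
  mid=-1.99345 |R|=0.99345 →hi
  mid=-2.01312 |R|=1.01312 →lo
  mid=-2.00328 |R|=1.00328 →lo
  mid=-1.99837 |R|=0.99837 →hi
  mid=-2.00083 |R|=1.00083 →lo
  ...
  [-2.00006,-1.99990] ⇒ x*=-2.0000
Interval (-2.0000, 0).

(-2.0000, 0).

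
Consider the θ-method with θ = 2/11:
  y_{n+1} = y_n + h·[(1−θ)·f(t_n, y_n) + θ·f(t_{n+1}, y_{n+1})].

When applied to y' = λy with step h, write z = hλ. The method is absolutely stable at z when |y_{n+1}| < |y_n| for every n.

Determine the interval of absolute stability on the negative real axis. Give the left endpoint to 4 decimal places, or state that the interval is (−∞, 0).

With y'=λy (z=hλ):
  y_{n+1} = y_n + z·[9/11·y_n + 2/11·y_{n+1}] ⇒ (1 − 2/11z)y_{n+1} = (1 + 9/11z)y_n
  so R(z) = (1 + 9/11z)/(1 − 2/11z).

Find x<0 with |R(x)|<1.
x=-1.72: |R|=0.3102
R=−1: 1+9/11x = −1+2/11x ⇒ -7/11x=2 ⇒ x=2/(-7/11)=-3.1429
Confirm numerically:
  x=-3.069: |R|=0.96983 <1
  x=-2.303: |R|=0.62329 <1
  x=-1.719: |R|=0.30967 <1
  x=-1.318: |R|=0.06322 <1
  x=-3.640: |R|=1.19037 >1
  x=-3.522: |R|=1.14708 >1
  x=-3.510: |R|=1.14262 >1
So |R|<1 on (-3.1429, 0).

z∈(-3.1429,0).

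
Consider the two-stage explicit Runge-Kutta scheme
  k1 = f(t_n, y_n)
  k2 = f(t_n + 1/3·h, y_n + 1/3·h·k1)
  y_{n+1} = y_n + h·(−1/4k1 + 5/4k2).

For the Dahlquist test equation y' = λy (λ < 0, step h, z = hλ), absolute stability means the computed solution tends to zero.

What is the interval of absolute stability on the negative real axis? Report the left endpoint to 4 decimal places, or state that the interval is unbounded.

(-2.4000, 0).

On y'=λy, z=hλ:
  k1=λy_n ⇒ h·k1=z·y_n;  k2=λ(1+1/3z)y_n ⇒ h·k2=z(1+1/3z)y_n
  y_{n+1}/y_n = 1 − 1/4z + 5/4z(1+1/3z) = 1 + z + 5/12z²
  Hence R(z) = 1 + z + 5/12z².

Solve |R(x)|<1 on ℝ⁻.
x=-0.58: |R|=0.5602
R=1: x+5/12x²=0 ⇒ x=−12/5=-2.4000; min R=1−1/(4·5/12)=0.4000>−1
Confirm numerically:
  x=-2.279: |R|=0.88510 <1
  x=-2.262: |R|=0.86994 <1
  x=-2.034: |R|=0.68981 <1
  x=-1.817: |R|=0.55862 <1
  x=-2.776: |R|=1.43491 >1
  x=-2.594: |R|=1.20968 >1
  x=-2.422: |R|=1.02220 >1
Stable set (-2.4000, 0).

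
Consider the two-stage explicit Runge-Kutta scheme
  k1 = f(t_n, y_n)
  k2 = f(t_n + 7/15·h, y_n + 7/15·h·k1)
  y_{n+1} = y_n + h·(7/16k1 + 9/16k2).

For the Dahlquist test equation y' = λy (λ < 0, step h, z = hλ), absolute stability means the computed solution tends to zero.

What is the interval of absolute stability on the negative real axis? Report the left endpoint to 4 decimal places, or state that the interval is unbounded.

Test eqn y'=λy, z=hλ:
  k1=λy_n ⇒ h·k1=z·y_n;  k2=λ(1+7/15z)y_n ⇒ h·k2=z(1+7/15z)y_n
  y_{n+1}/y_n = 1 + 7/16z + 9/16z(1+7/15z) = 1 + z + 21/80z²
  ⇒ R(z) = 1 + z + 21/80z².

Solve |R(x)|<1 on ℝ⁻.
x=-1.44: |R|=0.1043
R=1: x+21/80x²=0 ⇒ x=−80/21=-3.8095; min R=1−1/(4·21/80)=0.0476>−1
Confirm numerically:
  x=-2.479: |R|=0.13418 <1
  x=-2.236: |R|=0.07642 <1
  x=-2.045: |R|=0.05278 <1
  x=-4.211: |R|=1.44379 >1
  x=-4.046: |R|=1.25116 >1
  x=-3.884: |R|=1.07593 >1
Stable set (-3.8095, 0).

z∈(-3.8095,0).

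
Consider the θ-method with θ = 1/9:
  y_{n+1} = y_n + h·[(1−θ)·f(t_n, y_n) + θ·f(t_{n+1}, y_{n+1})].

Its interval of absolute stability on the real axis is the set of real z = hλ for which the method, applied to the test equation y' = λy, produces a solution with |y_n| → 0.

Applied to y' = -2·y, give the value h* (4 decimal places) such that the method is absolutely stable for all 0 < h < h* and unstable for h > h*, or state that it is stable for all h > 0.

(-2.5714,0); λ=-2 ⇒ h* = (18/7)/2 = 1.2857.

Test eqn y'=λy, z=hλ:
  y_{n+1} = y_n + z·[8/9·y_n + 1/9·y_{n+1}] ⇒ (1 − 1/9z)y_{n+1} = (1 + 8/9z)y_n
  ⇒ R(z) = (1 + 8/9z)/(1 − 1/9z).

Find x<0 with |R(x)|<1.
x=-0.82: |R|=0.2485
R=−1: 1+8/9x = −1+1/9x ⇒ -7/9x=2 ⇒ x=2/(-7/9)=-2.5714
Confirm numerically:
  x=-2.480: |R|=0.94425 <1
  x=-2.129: |R|=0.72172 <1
  x=-2.088: |R|=0.69481 <1
  x=-2.077: |R|=0.68755 <1
  x=-3.010: |R|=1.25562 >1
  x=-2.599: |R|=1.01664 >1
Interval (-2.5714, 0).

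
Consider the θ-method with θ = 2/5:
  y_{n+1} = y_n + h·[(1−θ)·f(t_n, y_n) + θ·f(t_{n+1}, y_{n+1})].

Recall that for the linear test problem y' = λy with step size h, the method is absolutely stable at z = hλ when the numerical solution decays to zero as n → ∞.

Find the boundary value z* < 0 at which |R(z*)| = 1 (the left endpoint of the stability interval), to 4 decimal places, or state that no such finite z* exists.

On y'=λy, z=hλ:
  y_{n+1} = y_n + z·[3/5·y_n + 2/5·y_{n+1}] ⇒ (1 − 2/5z)y_{n+1} = (1 + 3/5z)y_n
  Hence R(z) = (1 + 3/5z)/(1 − 2/5z).

Find x<0 with |R(x)|<1.
x=-0.32: |R|=0.7163
R=−1: 1+3/5x = −1+2/5x ⇒ -1/5x=2 ⇒ x=2/(-1/5)=-10.0000
Confirm numerically:
  x=-9.803: |R|=0.99199 <1
  x=-6.864: |R|=0.83255 <1
  x=-4.581: |R|=0.61736 <1
  x=-10.499: |R|=1.01919 >1
  x=-10.397: |R|=1.01539 >1
Stable set (-10.0000, 0).

left endpoint -10.0000.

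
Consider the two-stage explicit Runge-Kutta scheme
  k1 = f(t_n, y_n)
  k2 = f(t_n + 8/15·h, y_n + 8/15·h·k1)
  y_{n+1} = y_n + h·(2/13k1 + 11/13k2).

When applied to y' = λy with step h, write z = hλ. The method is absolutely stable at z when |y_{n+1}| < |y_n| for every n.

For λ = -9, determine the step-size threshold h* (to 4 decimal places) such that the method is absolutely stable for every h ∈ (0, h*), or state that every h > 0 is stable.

(-2.2159,0); λ=-9 ⇒ h* = (195/88)/9 = 0.2462.

With y'=λy (z=hλ):
  k1=λy_n ⇒ h·k1=z·y_n;  k2=λ(1+8/15z)y_n ⇒ h·k2=z(1+8/15z)y_n
  y_{n+1}/y_n = 1 + 2/13z + 11/13z(1+8/15z) = 1 + z + 88/195z²
  ⇒ R(z) = 1 + z + 88/195z².

Find x<0 with |R(x)|<1.
x=-1.15: |R|=0.4468
R=1: x+88/195x²=0 ⇒ x=−195/88=-2.2159; min R=1−1/(4·88/195)=0.4460>−1
Confirm numerically:
  x=-2.042: |R|=0.83974 <1
  x=-1.980: |R|=0.78921 <1
  x=-1.848: |R|=0.69318 <1
  x=-0.961: |R|=0.45577 <1
  x=-2.420: |R|=1.22289 >1
  x=-2.409: |R|=1.20992 >1
  x=-2.271: |R|=1.05646 >1
Interval (-2.2159, 0).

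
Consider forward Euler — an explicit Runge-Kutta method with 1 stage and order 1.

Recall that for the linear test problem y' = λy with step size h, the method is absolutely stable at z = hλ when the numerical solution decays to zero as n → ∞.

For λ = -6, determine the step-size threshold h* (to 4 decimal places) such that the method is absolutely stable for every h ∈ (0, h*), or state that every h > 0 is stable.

Set f=λy, z=hλ:
  order 1, 1-stage ⇒ R(z)=1+z
  (e.g. R(-0.4)=0.60000, |R|=0.60000)

Boundary: |R(x)|=1, x<0.
x=-0.4: |R|=0.6000
|R(-1.75)|=0.7500 |R(-1.2)|=0.2000 |R(-1.16)|=0.1600
Bisect:
  x_lo=-2.3769 |R|=1.3769  x_hi=-0.1027 |R|=0.8973
  mid=-1.23977 |R|=0.23977 →hi
  mid=-1.80832 |R|=0.80832 →hi
  mid=-2.09260 |R|=1.09260 →lo
  mid=-1.95046 |R|=0.95046 →hi
  mid=-2.02153 |R|=1.02153 →lo
  mid=-1.98599 |R|=0.98599 →hi
  mid=-2.00376 |R|=1.00376 →lo
  ...
  [-2.00001,-1.99987] ⇒ x*=-2.0000
So |R|<1 on (-2.0000, 0).

(-2.0000,0); λ=-6 ⇒ h* = 0.3333.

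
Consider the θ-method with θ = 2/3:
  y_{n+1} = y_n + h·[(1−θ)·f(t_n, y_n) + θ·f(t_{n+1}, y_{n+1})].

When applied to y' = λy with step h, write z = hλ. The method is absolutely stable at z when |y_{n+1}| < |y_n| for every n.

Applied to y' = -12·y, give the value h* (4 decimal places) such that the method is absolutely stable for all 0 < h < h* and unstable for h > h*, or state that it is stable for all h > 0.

On y'=λy, z=hλ:
  y_{n+1} = y_n + z·[1/3·y_n + 2/3·y_{n+1}] ⇒ (1 − 2/3z)y_{n+1} = (1 + 1/3z)y_n
  so R(z) = (1 + 1/3z)/(1 − 2/3z).

Find x<0 with |R(x)|<1.
x=-0.46: |R|=0.6480
x=-2: |R|=0.1429
x=-10: |R|=0.3043
x=-100: |R|=0.4778
θ=2/3≥1/2 ⇒ |1+1/3x|<|1−2/3x| ∀x<0 ⇒ stable on all of ℝ⁻.

(−∞, 0) — no finite endpoint. Any h>0 works for λ=-12.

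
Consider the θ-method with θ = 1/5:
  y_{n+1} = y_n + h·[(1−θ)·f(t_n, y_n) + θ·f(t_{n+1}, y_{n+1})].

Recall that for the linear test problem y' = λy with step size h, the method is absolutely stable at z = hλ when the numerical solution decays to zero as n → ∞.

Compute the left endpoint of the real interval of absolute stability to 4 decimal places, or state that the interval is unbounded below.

Set f=λy, z=hλ:
  y_{n+1} = y_n + z·[4/5·y_n + 1/5·y_{n+1}] ⇒ (1 − 1/5z)y_{n+1} = (1 + 4/5z)y_n
  Hence R(z) = (1 + 4/5z)/(1 − 1/5z).

Boundary: |R(x)|=1, x<0.
x=-1.51: |R|=0.1598
R=−1: 1+4/5x = −1+1/5x ⇒ -3/5x=2 ⇒ x=2/(-3/5)=-3.3333
Confirm numerically:
  x=-1.744: |R|=0.29300 <1
  x=-1.598: |R|=0.21097 <1
  x=-1.548: |R|=0.18204 <1
  x=-1.364: |R|=0.07165 <1
  x=-3.759: |R|=1.14579 >1
  x=-3.484: |R|=1.05328 >1
Interval (-3.3333, 0).

left endpoint -3.3333.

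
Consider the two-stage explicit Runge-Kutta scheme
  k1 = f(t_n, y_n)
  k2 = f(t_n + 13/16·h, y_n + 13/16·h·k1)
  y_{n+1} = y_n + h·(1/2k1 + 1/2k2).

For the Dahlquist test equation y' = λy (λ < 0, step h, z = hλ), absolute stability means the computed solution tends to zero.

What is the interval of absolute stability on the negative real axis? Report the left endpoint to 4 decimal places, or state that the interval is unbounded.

With y'=λy (z=hλ):
  k1=λy_n ⇒ h·k1=z·y_n;  k2=λ(1+13/16z)y_n ⇒ h·k2=z(1+13/16z)y_n
  y_{n+1}/y_n = 1 + 1/2z + 1/2z(1+13/16z) = 1 + z + 13/32z²
  ⇒ R(z) = 1 + z + 13/32z².

Find x<0 with |R(x)|<1.
x=-0.9: |R|=0.4291
R=1: x+13/32x²=0 ⇒ x=−32/13=-2.4615; min R=1−1/(4·13/32)=0.3846>−1
Confirm numerically:
  x=-2.154: |R|=0.73088 <1
  x=-1.665: |R|=0.46122 <1
  x=-1.130: |R|=0.38874 <1
  x=-1.021: |R|=0.40249 <1
  x=-2.636: |R|=1.18683 >1
  x=-2.519: |R|=1.05880 >1
Stable set (-2.4615, 0).

z∈(-2.4615,0).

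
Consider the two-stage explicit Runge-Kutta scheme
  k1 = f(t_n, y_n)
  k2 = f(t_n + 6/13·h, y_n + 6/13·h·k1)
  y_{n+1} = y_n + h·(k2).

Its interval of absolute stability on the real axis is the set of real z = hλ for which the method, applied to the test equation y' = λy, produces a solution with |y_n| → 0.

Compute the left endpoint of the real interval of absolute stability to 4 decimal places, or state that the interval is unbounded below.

With y'=λy (z=hλ):
  k1=λy_n ⇒ h·k1=z·y_n;  k2=λ(1+6/13z)y_n ⇒ h·k2=z(1+6/13z)y_n
  y_{n+1}/y_n = 1 + z(1+6/13z) = 1 + z + 6/13z²
  Hence R(z) = 1 + z + 6/13z².

Boundary: |R(x)|=1, x<0.
x=-1.61: |R|=0.5864
R=1: x+6/13x²=0 ⇒ x=−13/6=-2.1667; min R=1−1/(4·6/13)=0.4583>−1
Confirm numerically:
  x=-1.609: |R|=0.58587 <1
  x=-1.446: |R|=0.51904 <1
  x=-0.984: |R|=0.46289 <1
  x=-2.433: |R|=1.29907 >1
  x=-2.423: |R|=1.28666 >1
  x=-2.350: |R|=1.19885 >1
Stable set (-2.1667, 0).

left endpoint -2.1667.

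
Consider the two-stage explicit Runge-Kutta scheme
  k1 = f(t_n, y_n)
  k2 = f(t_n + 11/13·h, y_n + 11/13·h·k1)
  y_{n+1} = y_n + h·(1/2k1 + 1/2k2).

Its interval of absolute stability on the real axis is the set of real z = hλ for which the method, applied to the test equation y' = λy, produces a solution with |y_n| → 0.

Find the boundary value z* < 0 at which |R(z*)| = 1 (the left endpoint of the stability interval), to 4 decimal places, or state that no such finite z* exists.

left endpoint -2.3636.

Test eqn y'=λy, z=hλ:
  k1=λy_n ⇒ h·k1=z·y_n;  k2=λ(1+11/13z)y_n ⇒ h·k2=z(1+11/13z)y_n
  y_{n+1}/y_n = 1 + 1/2z + 1/2z(1+11/13z) = 1 + z + 11/26z²
  so R(z) = 1 + z + 11/26z².

Need |R(x)|<1, x<0.
x=-0.42: |R|=0.6546
R=1: x+11/26x²=0 ⇒ x=−26/11=-2.3636; min R=1−1/(4·11/26)=0.4091>−1
Confirm numerically:
  x=-2.210: |R|=0.85635 <1
  x=-2.153: |R|=0.80813 <1
  x=-1.778: |R|=0.55947 <1
  x=-1.181: |R|=0.40909 <1
  x=-2.638: |R|=1.30621 >1
  x=-2.514: |R|=1.15993 >1
Stable set (-2.3636, 0).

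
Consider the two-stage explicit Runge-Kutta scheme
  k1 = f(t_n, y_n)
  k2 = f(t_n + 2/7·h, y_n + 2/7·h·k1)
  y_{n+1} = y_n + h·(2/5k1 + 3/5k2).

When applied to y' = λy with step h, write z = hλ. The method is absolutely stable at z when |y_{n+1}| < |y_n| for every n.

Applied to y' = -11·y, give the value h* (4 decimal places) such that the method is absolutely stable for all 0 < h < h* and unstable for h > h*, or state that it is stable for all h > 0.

(-5.8333,0); λ=-11 ⇒ h* = (35/6)/11 = 0.5303.

On y'=λy, z=hλ:
  k1=λy_n ⇒ h·k1=z·y_n;  k2=λ(1+2/7z)y_n ⇒ h·k2=z(1+2/7z)y_n
  y_{n+1}/y_n = 1 + 2/5z + 3/5z(1+2/7z) = 1 + z + 6/35z²
  R(z) = 1 + z + 6/35z².

Need |R(x)|<1, x<0.
x=-0.43: |R|=0.6017
R=1: x+6/35x²=0 ⇒ x=−35/6=-5.8333; min R=1−1/(4·6/35)=-0.4583>−1
Confirm numerically:
  x=-5.035: |R|=0.31092 <1
  x=-4.692: |R|=0.08198 <1
  x=-4.111: |R|=0.21380 <1
  x=-6.433: |R|=1.66131 >1
  x=-6.296: |R|=1.49936 >1
  x=-6.035: |R|=1.20864 >1
So |R|<1 on (-5.8333, 0).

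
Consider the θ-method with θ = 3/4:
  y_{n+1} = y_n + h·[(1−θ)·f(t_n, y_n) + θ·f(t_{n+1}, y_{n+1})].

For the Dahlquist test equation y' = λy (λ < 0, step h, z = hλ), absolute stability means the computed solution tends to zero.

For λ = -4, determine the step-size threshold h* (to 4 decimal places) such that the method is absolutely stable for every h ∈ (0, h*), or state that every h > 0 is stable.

Test eqn y'=λy, z=hλ:
  y_{n+1} = y_n + z·[1/4·y_n + 3/4·y_{n+1}] ⇒ (1 − 3/4z)y_{n+1} = (1 + 1/4z)y_n
  so R(z) = (1 + 1/4z)/(1 − 3/4z).

Need |R(x)|<1, x<0.
x=-1.02: |R|=0.4221
x=-2: |R|=0.2000
x=-10: |R|=0.1765
x=-100: |R|=0.3158
θ=3/4≥1/2 ⇒ |1+1/4x|<|1−3/4x| ∀x<0 ⇒ stable on all of ℝ⁻.

(−∞, 0) — no finite endpoint. Any h>0 works for λ=-4.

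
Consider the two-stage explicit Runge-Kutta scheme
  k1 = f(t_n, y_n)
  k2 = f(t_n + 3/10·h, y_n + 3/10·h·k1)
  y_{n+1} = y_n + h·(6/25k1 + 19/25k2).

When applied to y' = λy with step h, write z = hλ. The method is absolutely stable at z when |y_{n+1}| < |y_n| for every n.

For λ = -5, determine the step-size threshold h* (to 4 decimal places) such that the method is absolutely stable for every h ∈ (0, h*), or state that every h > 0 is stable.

(-4.3860,0); λ=-5 ⇒ h* = (250/57)/5 = 0.8772.

With y'=λy (z=hλ):
  k1=λy_n ⇒ h·k1=z·y_n;  k2=λ(1+3/10z)y_n ⇒ h·k2=z(1+3/10z)y_n
  y_{n+1}/y_n = 1 + 6/25z + 19/25z(1+3/10z) = 1 + z + 57/250z²
  so R(z) = 1 + z + 57/250z².

Solve |R(x)|<1 on ℝ⁻.
x=-0.39: |R|=0.6447
R=1: x+57/250x²=0 ⇒ x=−250/57=-4.3860; min R=1−1/(4·57/250)=-0.0965>−1
Confirm numerically:
  x=-3.988: |R|=0.63814 <1
  x=-3.352: |R|=0.20979 <1
  x=-2.656: |R|=0.04761 <1
  x=-2.366: |R|=0.08967 <1
  x=-4.826: |R|=1.48418 >1
  x=-4.802: |R|=1.45550 >1
  x=-4.498: |R|=1.11490 >1
Interval (-4.3860, 0).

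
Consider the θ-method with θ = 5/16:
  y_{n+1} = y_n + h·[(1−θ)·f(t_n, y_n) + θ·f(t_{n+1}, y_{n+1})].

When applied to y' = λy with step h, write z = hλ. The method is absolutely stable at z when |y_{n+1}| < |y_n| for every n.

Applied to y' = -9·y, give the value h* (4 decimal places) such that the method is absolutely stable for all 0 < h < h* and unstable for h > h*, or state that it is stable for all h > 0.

(-5.3333,0); λ=-9 ⇒ h* = (16/3)/9 = 0.5926.

Test eqn y'=λy, z=hλ:
  y_{n+1} = y_n + z·[11/16·y_n + 5/16·y_{n+1}] ⇒ (1 − 5/16z)y_{n+1} = (1 + 11/16z)y_n
  R(z) = (1 + 11/16z)/(1 − 5/16z).

Boundary: |R(x)|=1, x<0.
x=-0.53: |R|=0.5453
R=−1: 1+11/16x = −1+5/16x ⇒ -3/8x=2 ⇒ x=2/(-3/8)=-5.3333
Confirm numerically:
  x=-5.285: |R|=0.99316 <1
  x=-4.448: |R|=0.86109 <1
  x=-3.302: |R|=0.62510 <1
  x=-5.899: |R|=1.07460 >1
  x=-5.778: |R|=1.05943 >1
  x=-5.512: |R|=1.02461 >1
Stable set (-5.3333, 0).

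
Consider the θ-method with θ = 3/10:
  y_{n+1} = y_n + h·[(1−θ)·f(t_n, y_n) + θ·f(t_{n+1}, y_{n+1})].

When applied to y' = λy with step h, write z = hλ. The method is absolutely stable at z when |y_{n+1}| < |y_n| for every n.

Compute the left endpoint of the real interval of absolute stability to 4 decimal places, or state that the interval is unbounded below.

On y'=λy, z=hλ:
  y_{n+1} = y_n + z·[7/10·y_n + 3/10·y_{n+1}] ⇒ (1 − 3/10z)y_{n+1} = (1 + 7/10z)y_n
  so R(z) = (1 + 7/10z)/(1 − 3/10z).

Solve |R(x)|<1 on ℝ⁻.
x=-0.49: |R|=0.5728
R=−1: 1+7/10x = −1+3/10x ⇒ -2/5x=2 ⇒ x=2/(-2/5)=-5.0000
Confirm numerically:
  x=-4.638: |R|=0.93945 <1
  x=-4.331: |R|=0.88362 <1
  x=-2.922: |R|=0.55707 <1
  x=-2.602: |R|=0.46131 <1
  x=-5.567: |R|=1.08494 >1
  x=-5.279: |R|=1.04319 >1
Interval (-5.0000, 0).

left endpoint -5.0000.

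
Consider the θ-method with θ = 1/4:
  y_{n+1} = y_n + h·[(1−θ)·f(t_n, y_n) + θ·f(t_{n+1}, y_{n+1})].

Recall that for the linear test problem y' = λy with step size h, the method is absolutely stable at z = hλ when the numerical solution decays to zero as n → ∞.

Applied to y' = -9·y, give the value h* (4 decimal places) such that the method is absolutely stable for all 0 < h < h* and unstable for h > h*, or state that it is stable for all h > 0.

On y'=λy, z=hλ:
  y_{n+1} = y_n + z·[3/4·y_n + 1/4·y_{n+1}] ⇒ (1 − 1/4z)y_{n+1} = (1 + 3/4z)y_n
  R(z) = (1 + 3/4z)/(1 − 1/4z).

Solve |R(x)|<1 on ℝ⁻.
x=-0.54: |R|=0.5242
R=−1: 1+3/4x = −1+1/4x ⇒ -1/2x=2 ⇒ x=2/(-1/2)=-4.0000
Confirm numerically:
  x=-3.932: |R|=0.98285 <1
  x=-3.325: |R|=0.81570 <1
  x=-2.016: |R|=0.34043 <1
  x=-4.175: |R|=1.04281 >1
  x=-4.153: |R|=1.03753 >1
Stable set (-4.0000, 0).

(-4.0000,0); λ=-9 ⇒ h* = (4)/9 = 0.4444.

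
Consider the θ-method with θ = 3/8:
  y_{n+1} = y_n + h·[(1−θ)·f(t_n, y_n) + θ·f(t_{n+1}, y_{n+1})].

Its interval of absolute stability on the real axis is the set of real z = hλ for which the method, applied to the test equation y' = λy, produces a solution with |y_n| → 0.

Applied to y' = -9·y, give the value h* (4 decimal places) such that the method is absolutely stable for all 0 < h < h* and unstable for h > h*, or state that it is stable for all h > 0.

(-8.0000,0); λ=-9 ⇒ h* = (8)/9 = 0.8889.

Set f=λy, z=hλ:
  y_{n+1} = y_n + z·[5/8·y_n + 3/8·y_{n+1}] ⇒ (1 − 3/8z)y_{n+1} = (1 + 5/8z)y_n
  Hence R(z) = (1 + 5/8z)/(1 − 3/8z).

Solve |R(x)|<1 on ℝ⁻.
x=-1.23: |R|=0.1583
R=−1: 1+5/8x = −1+3/8x ⇒ -1/4x=2 ⇒ x=2/(-1/4)=-8.0000
Confirm numerically:
  x=-6.920: |R|=0.92490 <1
  x=-4.803: |R|=0.71467 <1
  x=-4.674: |R|=0.69794 <1
  x=-8.073: |R|=1.00453 >1
  x=-8.044: |R|=1.00274 >1
So |R|<1 on (-8.0000, 0).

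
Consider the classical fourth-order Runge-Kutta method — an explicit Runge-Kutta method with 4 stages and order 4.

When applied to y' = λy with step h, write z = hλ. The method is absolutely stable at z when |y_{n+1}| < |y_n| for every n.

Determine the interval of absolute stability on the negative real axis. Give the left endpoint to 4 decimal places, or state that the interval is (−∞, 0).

Set f=λy, z=hλ:
  order 4, 4-stage ⇒ R(z)=1+z+z^2/2+z^3/6+z^4/24
  (e.g. R(-0.72)=0.48819, |R|=0.48819)

Solve |R(x)|<1 on ℝ⁻.
x=-0.72: |R|=0.4882
|R(-3.11)|=1.6106 |R(-2)|=0.3333 |R(-1.3)|=0.2978
Bisect:
  x_lo=-3.2207 |R|=1.8811  x_hi=-0.1266 |R|=0.8811
  mid=-1.67367 |R|=0.27248 →hi
  mid=-2.44721 |R|=0.59898 →hi
  mid=-2.83398 |R|=1.07592 →lo
  mid=-2.64060 |R|=0.80288 →hi
  mid=-2.73729 |R|=0.93000 →hi
  mid=-2.78563 |R|=1.00051 →lo
  mid=-2.76146 |R|=0.96466 →hi
  mid=-2.77355 |R|=0.98243 →hi
  ...
  [-2.78544,-2.78526] ⇒ x*=-2.7853
Interval (-2.7853, 0).

z∈(-2.7853,0).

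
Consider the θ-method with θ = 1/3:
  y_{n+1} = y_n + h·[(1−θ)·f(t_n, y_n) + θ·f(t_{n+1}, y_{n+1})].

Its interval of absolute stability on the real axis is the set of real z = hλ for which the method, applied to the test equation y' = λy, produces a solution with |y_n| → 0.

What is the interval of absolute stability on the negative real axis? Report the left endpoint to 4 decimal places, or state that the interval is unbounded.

With y'=λy (z=hλ):
  y_{n+1} = y_n + z·[2/3·y_n + 1/3·y_{n+1}] ⇒ (1 − 1/3z)y_{n+1} = (1 + 2/3z)y_n
  R(z) = (1 + 2/3z)/(1 − 1/3z).

Boundary: |R(x)|=1, x<0.
x=-1.46: |R|=0.0179
R=−1: 1+2/3x = −1+1/3x ⇒ -1/3x=2 ⇒ x=2/(-1/3)=-6.0000
Confirm numerically:
  x=-4.631: |R|=0.82060 <1
  x=-3.806: |R|=0.67764 <1
  x=-3.628: |R|=0.64212 <1
  x=-6.464: |R|=1.04903 >1
  x=-6.407: |R|=1.04327 >1
  x=-6.338: |R|=1.03620 >1
So |R|<1 on (-6.0000, 0).

z∈(-6.0000,0).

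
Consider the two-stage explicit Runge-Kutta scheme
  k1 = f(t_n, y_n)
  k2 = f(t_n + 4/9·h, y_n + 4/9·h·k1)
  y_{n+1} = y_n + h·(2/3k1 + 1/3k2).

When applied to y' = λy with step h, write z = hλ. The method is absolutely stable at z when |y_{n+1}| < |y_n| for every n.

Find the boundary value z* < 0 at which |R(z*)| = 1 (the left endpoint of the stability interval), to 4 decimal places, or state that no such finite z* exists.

With y'=λy (z=hλ):
  k1=λy_n ⇒ h·k1=z·y_n;  k2=λ(1+4/9z)y_n ⇒ h·k2=z(1+4/9z)y_n
  y_{n+1}/y_n = 1 + 2/3z + 1/3z(1+4/9z) = 1 + z + 4/27z²
  Hence R(z) = 1 + z + 4/27z².

Find x<0 with |R(x)|<1.
x=-1.43: |R|=0.1271
R=1: x+4/27x²=0 ⇒ x=−27/4=-6.7500; min R=1−1/(4·4/27)=-0.6875>−1
Confirm numerically:
  x=-5.991: |R|=0.32635 <1
  x=-4.951: |R|=0.31953 <1
  x=-3.529: |R|=0.68399 <1
  x=-2.898: |R|=0.65379 <1
  x=-7.290: |R|=1.58320 >1
  x=-6.958: |R|=1.21441 >1
  x=-6.873: |R|=1.12524 >1
So |R|<1 on (-6.7500, 0).

z* = -6.7500.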